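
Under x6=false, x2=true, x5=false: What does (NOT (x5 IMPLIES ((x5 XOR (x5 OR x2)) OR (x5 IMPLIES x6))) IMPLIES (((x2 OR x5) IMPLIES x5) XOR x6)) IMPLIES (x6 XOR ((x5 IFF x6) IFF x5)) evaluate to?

false

x5 OR x2 = false OR true = true
x5 XOR (x5 OR x2) = false XOR true = true
x5 IMPLIES x6 = false IMPLIES false = true
(x5 XOR (x5 OR x2)) OR (x5 IMPLIES x6) = true OR true = true
x5 IMPLIES ((x5 XOR (x5 OR x2)) OR (x5 IMPLIES x6)) = false IMPLIES true = true
NOT (x5 IMPLIES ((x5 XOR (x5 OR x2)) OR (x5 IMPLIES x6))) = NOT true = false
x2 OR x5 = true OR false = true
(x2 OR x5) IMPLIES x5 = true IMPLIES false = false
((x2 OR x5) IMPLIES x5) XOR x6 = false XOR false = false
NOT (x5 IMPLIES ((x5 XOR (x5 OR x2)) OR (x5 IMPLIES x6))) IMPLIES (((x2 OR x5) IMPLIES x5) XOR x6) = false IMPLIES false = true
x5 IFF x6 = false IFF false = true
(x5 IFF x6) IFF x5 = true IFF false = false
x6 XOR ((x5 IFF x6) IFF x5) = false XOR false = false
(NOT (x5 IMPLIES ((x5 XOR (x5 OR x2)) OR (x5 IMPLIES x6))) IMPLIES (((x2 OR x5) IMPLIES x5) XOR x6)) IMPLIES (x6 XOR ((x5 IFF x6) IFF x5)) = true IMPLIES false = false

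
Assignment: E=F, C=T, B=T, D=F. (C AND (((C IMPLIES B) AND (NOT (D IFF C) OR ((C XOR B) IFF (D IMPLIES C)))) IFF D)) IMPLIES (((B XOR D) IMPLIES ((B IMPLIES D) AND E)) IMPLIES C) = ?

T

Substituting E=F, C=T, B=T, D=F:
C IMPLIES B = T IMPLIES T = T
D IFF C = F IFF T = F
NOT (D IFF C) = NOT F = T
C XOR B = T XOR T = F
D IMPLIES C = F IMPLIES T = T
(C XOR B) IFF (D IMPLIES C) = F IFF T = F
NOT (D IFF C) OR ((C XOR B) IFF (D IMPLIES C)) = T OR F = T
(C IMPLIES B) AND (NOT (D IFF C) OR ((C XOR B) IFF (D IMPLIES C))) = T AND T = T
((C IMPLIES B) AND (NOT (D IFF C) OR ((C XOR B) IFF (D IMPLIES C)))) IFF D = T IFF F = F
C AND (((C IMPLIES B) AND (NOT (D IFF C) OR ((C XOR B) IFF (D IMPLIES C)))) IFF D) = T AND F = F
B XOR D = T XOR F = T
B IMPLIES D = T IMPLIES F = F
(B IMPLIES D) AND E = F AND F = F
(B XOR D) IMPLIES ((B IMPLIES D) AND E) = T IMPLIES F = F
((B XOR D) IMPLIES ((B IMPLIES D) AND E)) IMPLIES C = F IMPLIES T = T
(C AND (((C IMPLIES B) AND (NOT (D IFF C) OR ((C XOR B) IFF (D IMPLIES C)))) IFF D)) IMPLIES (((B XOR D) IMPLIES ((B IMPLIES D) AND E)) IMPLIES C) = F IMPLIES T = T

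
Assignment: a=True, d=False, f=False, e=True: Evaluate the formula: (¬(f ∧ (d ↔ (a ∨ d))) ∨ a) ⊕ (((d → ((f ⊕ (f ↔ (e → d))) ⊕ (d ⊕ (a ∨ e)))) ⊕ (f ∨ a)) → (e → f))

False

a ∨ d = True ∨ False = True
d ↔ (a ∨ d) = False ↔ True = False
f ∧ (d ↔ (a ∨ d)) = False ∧ False = False
¬(f ∧ (d ↔ (a ∨ d))) = ¬False = True
¬(f ∧ (d ↔ (a ∨ d))) ∨ a = True ∨ True = True
e → d = True → False = False
f ↔ (e → d) = False ↔ False = True
f ⊕ (f ↔ (e → d)) = False ⊕ True = True
a ∨ e = True ∨ True = True
d ⊕ (a ∨ e) = False ⊕ True = True
(f ⊕ (f ↔ (e → d))) ⊕ (d ⊕ (a ∨ e)) = True ⊕ True = False
d → ((f ⊕ (f ↔ (e → d))) ⊕ (d ⊕ (a ∨ e))) = False → False = True
f ∨ a = False ∨ True = True
(d → ((f ⊕ (f ↔ (e → d))) ⊕ (d ⊕ (a ∨ e)))) ⊕ (f ∨ a) = True ⊕ True = False
e → f = True → False = False
((d → ((f ⊕ (f ↔ (e → d))) ⊕ (d ⊕ (a ∨ e)))) ⊕ (f ∨ a)) → (e → f) = False → False = True
(¬(f ∧ (d ↔ (a ∨ d))) ∨ a) ⊕ (((d → ((f ⊕ (f ↔ (e → d))) ⊕ (d ⊕ (a ∨ e)))) ⊕ (f ∨ a)) → (e → f)) = True ⊕ True = False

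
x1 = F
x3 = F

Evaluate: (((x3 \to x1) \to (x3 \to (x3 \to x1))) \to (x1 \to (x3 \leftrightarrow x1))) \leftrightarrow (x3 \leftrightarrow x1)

T

x3 \to x1 = F \to F = T
x3 \to x1 = F \to F = T
x3 \to (x3 \to x1) = F \to T = T
(x3 \to x1) \to (x3 \to (x3 \to x1)) = T \to T = T
x3 \leftrightarrow x1 = F \leftrightarrow F = T
x1 \to (x3 \leftrightarrow x1) = F \to T = T
((x3 \to x1) \to (x3 \to (x3 \to x1))) \to (x1 \to (x3 \leftrightarrow x1)) = T \to T = T
x3 \leftrightarrow x1 = F \leftrightarrow F = T
(((x3 \to x1) \to (x3 \to (x3 \to x1))) \to (x1 \to (x3 \leftrightarrow x1))) \leftrightarrow (x3 \leftrightarrow x1) = T \leftrightarrow T = T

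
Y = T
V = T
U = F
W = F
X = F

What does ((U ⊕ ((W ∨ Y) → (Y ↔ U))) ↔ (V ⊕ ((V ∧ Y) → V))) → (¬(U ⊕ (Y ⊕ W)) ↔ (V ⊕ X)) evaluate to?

F

Substituting Y=T, V=T, U=F, W=F, X=F:
W ∨ Y = F ∨ T = T
Y ↔ U = T ↔ F = F
(W ∨ Y) → (Y ↔ U) = T → F = F
U ⊕ ((W ∨ Y) → (Y ↔ U)) = F ⊕ F = F
V ∧ Y = T ∧ T = T
(V ∧ Y) → V = T → T = T
V ⊕ ((V ∧ Y) → V) = T ⊕ T = F
(U ⊕ ((W ∨ Y) → (Y ↔ U))) ↔ (V ⊕ ((V ∧ Y) → V)) = F ↔ F = T
Y ⊕ W = T ⊕ F = T
U ⊕ (Y ⊕ W) = F ⊕ T = T
¬(U ⊕ (Y ⊕ W)) = ¬T = F
V ⊕ X = T ⊕ F = T
¬(U ⊕ (Y ⊕ W)) ↔ (V ⊕ X) = F ↔ T = F
((U ⊕ ((W ∨ Y) → (Y ↔ U))) ↔ (V ⊕ ((V ∧ Y) → V))) → (¬(U ⊕ (Y ⊕ W)) ↔ (V ⊕ X)) = T → F = F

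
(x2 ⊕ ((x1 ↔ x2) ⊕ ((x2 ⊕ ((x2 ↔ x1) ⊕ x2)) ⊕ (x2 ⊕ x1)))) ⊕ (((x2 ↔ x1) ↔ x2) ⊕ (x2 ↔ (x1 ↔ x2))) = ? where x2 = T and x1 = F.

x1 ↔ x2 = F ↔ T = F
x2 ↔ x1 = T ↔ F = F
(x2 ↔ x1) ⊕ x2 = F ⊕ T = T
x2 ⊕ ((x2 ↔ x1) ⊕ x2) = T ⊕ T = F
x2 ⊕ x1 = T ⊕ F = T
(x2 ⊕ ((x2 ↔ x1) ⊕ x2)) ⊕ (x2 ⊕ x1) = F ⊕ T = T
(x1 ↔ x2) ⊕ ((x2 ⊕ ((x2 ↔ x1) ⊕ x2)) ⊕ (x2 ⊕ x1)) = F ⊕ T = T
x2 ⊕ ((x1 ↔ x2) ⊕ ((x2 ⊕ ((x2 ↔ x1) ⊕ x2)) ⊕ (x2 ⊕ x1))) = T ⊕ T = F
x2 ↔ x1 = T ↔ F = F
(x2 ↔ x1) ↔ x2 = F ↔ T = F
x1 ↔ x2 = F ↔ T = F
x2 ↔ (x1 ↔ x2) = T ↔ F = F
((x2 ↔ x1) ↔ x2) ⊕ (x2 ↔ (x1 ↔ x2)) = F ⊕ F = F
(x2 ⊕ ((x1 ↔ x2) ⊕ ((x2 ⊕ ((x2 ↔ x1) ⊕ x2)) ⊕ (x2 ⊕ x1)))) ⊕ (((x2 ↔ x1) ↔ x2) ⊕ (x2 ↔ (x1 ↔ x2))) = F ⊕ F = F

F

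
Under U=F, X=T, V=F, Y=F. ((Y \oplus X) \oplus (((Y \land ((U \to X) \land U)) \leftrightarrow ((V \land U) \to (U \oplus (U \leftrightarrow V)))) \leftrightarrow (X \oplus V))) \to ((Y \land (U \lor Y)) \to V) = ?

Y \oplus X = F \oplus T = T
U \to X = F \to T = T
(U \to X) \land U = T \land F = F
Y \land ((U \to X) \land U) = F \land F = F
V \land U = F \land F = F
U \leftrightarrow V = F \leftrightarrow F = T
U \oplus (U \leftrightarrow V) = F \oplus T = T
(V \land U) \to (U \oplus (U \leftrightarrow V)) = F \to T = T
(Y \land ((U \to X) \land U)) \leftrightarrow ((V \land U) \to (U \oplus (U \leftrightarrow V))) = F \leftrightarrow T = F
X \oplus V = T \oplus F = T
((Y \land ((U \to X) \land U)) \leftrightarrow ((V \land U) \to (U \oplus (U \leftrightarrow V)))) \leftrightarrow (X \oplus V) = F \leftrightarrow T = F
(Y \oplus X) \oplus (((Y \land ((U \to X) \land U)) \leftrightarrow ((V \land U) \to (U \oplus (U \leftrightarrow V)))) \leftrightarrow (X \oplus V)) = T \oplus F = T
U \lor Y = F \lor F = F
Y \land (U \lor Y) = F \land F = F
(Y \land (U \lor Y)) \to V = F \to F = T
((Y \oplus X) \oplus (((Y \land ((U \to X) \land U)) \leftrightarrow ((V \land U) \to (U \oplus (U \leftrightarrow V)))) \leftrightarrow (X \oplus V))) \to ((Y \land (U \lor Y)) \to V) = T \to T = T

T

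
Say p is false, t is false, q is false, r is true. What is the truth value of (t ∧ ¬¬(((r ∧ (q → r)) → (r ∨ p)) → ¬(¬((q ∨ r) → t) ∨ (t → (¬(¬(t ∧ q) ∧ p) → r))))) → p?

True

Substituting p=False, t=False, q=False, r=True:
q → r = False → True = True
r ∧ (q → r) = True ∧ True = True
r ∨ p = True ∨ False = True
(r ∧ (q → r)) → (r ∨ p) = True → True = True
q ∨ r = False ∨ True = True
(q ∨ r) → t = True → False = False
¬((q ∨ r) → t) = ¬False = True
t ∧ q = False ∧ False = False
¬(t ∧ q) = ¬False = True
¬(t ∧ q) ∧ p = True ∧ False = False
¬(¬(t ∧ q) ∧ p) = ¬False = True
¬(¬(t ∧ q) ∧ p) → r = True → True = True
t → (¬(¬(t ∧ q) ∧ p) → r) = False → True = True
¬((q ∨ r) → t) ∨ (t → (¬(¬(t ∧ q) ∧ p) → r)) = True ∨ True = True
¬(¬((q ∨ r) → t) ∨ (t → (¬(¬(t ∧ q) ∧ p) → r))) = ¬True = False
((r ∧ (q → r)) → (r ∨ p)) → ¬(¬((q ∨ r) → t) ∨ (t → (¬(¬(t ∧ q) ∧ p) → r))) = True → False = False
¬(((r ∧ (q → r)) → (r ∨ p)) → ¬(¬((q ∨ r) → t) ∨ (t → (¬(¬(t ∧ q) ∧ p) → r)))) = ¬False = True
¬¬(((r ∧ (q → r)) → (r ∨ p)) → ¬(¬((q ∨ r) → t) ∨ (t → (¬(¬(t ∧ q) ∧ p) → r)))) = ¬True = False
t ∧ ¬¬(((r ∧ (q → r)) → (r ∨ p)) → ¬(¬((q ∨ r) → t) ∨ (t → (¬(¬(t ∧ q) ∧ p) → r)))) = False ∧ False = False
(t ∧ ¬¬(((r ∧ (q → r)) → (r ∨ p)) → ¬(¬((q ∨ r) → t) ∨ (t → (¬(¬(t ∧ q) ∧ p) → r))))) → p = False → False = True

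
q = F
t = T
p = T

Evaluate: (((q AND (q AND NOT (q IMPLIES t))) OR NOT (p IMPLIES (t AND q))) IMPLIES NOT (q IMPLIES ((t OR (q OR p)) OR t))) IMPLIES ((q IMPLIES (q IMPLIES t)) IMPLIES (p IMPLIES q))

T

q IMPLIES t = F IMPLIES T = T
NOT (q IMPLIES t) = NOT T = F
q AND NOT (q IMPLIES t) = F AND F = F
q AND (q AND NOT (q IMPLIES t)) = F AND F = F
t AND q = T AND F = F
p IMPLIES (t AND q) = T IMPLIES F = F
NOT (p IMPLIES (t AND q)) = NOT F = T
(q AND (q AND NOT (q IMPLIES t))) OR NOT (p IMPLIES (t AND q)) = F OR T = T
q OR p = F OR T = T
t OR (q OR p) = T OR T = T
(t OR (q OR p)) OR t = T OR T = T
q IMPLIES ((t OR (q OR p)) OR t) = F IMPLIES T = T
NOT (q IMPLIES ((t OR (q OR p)) OR t)) = NOT T = F
((q AND (q AND NOT (q IMPLIES t))) OR NOT (p IMPLIES (t AND q))) IMPLIES NOT (q IMPLIES ((t OR (q OR p)) OR t)) = T IMPLIES F = F
q IMPLIES t = F IMPLIES T = T
q IMPLIES (q IMPLIES t) = F IMPLIES T = T
p IMPLIES q = T IMPLIES F = F
(q IMPLIES (q IMPLIES t)) IMPLIES (p IMPLIES q) = T IMPLIES F = F
(((q AND (q AND NOT (q IMPLIES t))) OR NOT (p IMPLIES (t AND q))) IMPLIES NOT (q IMPLIES ((t OR (q OR p)) OR t))) IMPLIES ((q IMPLIES (q IMPLIES t)) IMPLIES (p IMPLIES q)) = F IMPLIES F = T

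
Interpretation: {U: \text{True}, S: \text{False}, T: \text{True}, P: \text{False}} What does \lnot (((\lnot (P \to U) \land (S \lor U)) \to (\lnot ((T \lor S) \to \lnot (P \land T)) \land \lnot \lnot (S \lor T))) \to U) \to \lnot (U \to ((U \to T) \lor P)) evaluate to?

Substituting U=\text{True}, S=\text{False}, T=\text{True}, P=\text{False}:
P \to U = \text{False} \to \text{True} = \text{True}
\lnot (P \to U) = \lnot \text{True} = \text{False}
S \lor U = \text{False} \lor \text{True} = \text{True}
\lnot (P \to U) \land (S \lor U) = \text{False} \land \text{True} = \text{False}
T \lor S = \text{True} \lor \text{False} = \text{True}
P \land T = \text{False} \land \text{True} = \text{False}
\lnot (P \land T) = \lnot \text{False} = \text{True}
(T \lor S) \to \lnot (P \land T) = \text{True} \to \text{True} = \text{True}
\lnot ((T \lor S) \to \lnot (P \land T)) = \lnot \text{True} = \text{False}
S \lor T = \text{False} \lor \text{True} = \text{True}
\lnot (S \lor T) = \lnot \text{True} = \text{False}
\lnot \lnot (S \lor T) = \lnot \text{False} = \text{True}
\lnot ((T \lor S) \to \lnot (P \land T)) \land \lnot \lnot (S \lor T) = \text{False} \land \text{True} = \text{False}
(\lnot (P \to U) \land (S \lor U)) \to (\lnot ((T \lor S) \to \lnot (P \land T)) \land \lnot \lnot (S \lor T)) = \text{False} \to \text{False} = \text{True}
((\lnot (P \to U) \land (S \lor U)) \to (\lnot ((T \lor S) \to \lnot (P \land T)) \land \lnot \lnot (S \lor T))) \to U = \text{True} \to \text{True} = \text{True}
\lnot (((\lnot (P \to U) \land (S \lor U)) \to (\lnot ((T \lor S) \to \lnot (P \land T)) \land \lnot \lnot (S \lor T))) \to U) = \lnot \text{True} = \text{False}
U \to T = \text{True} \to \text{True} = \text{True}
(U \to T) \lor P = \text{True} \lor \text{False} = \text{True}
U \to ((U \to T) \lor P) = \text{True} \to \text{True} = \text{True}
\lnot (U \to ((U \to T) \lor P)) = \lnot \text{True} = \text{False}
\lnot (((\lnot (P \to U) \land (S \lor U)) \to (\lnot ((T \lor S) \to \lnot (P \land T)) \land \lnot \lnot (S \lor T))) \to U) \to \lnot (U \to ((U \to T) \lor P)) = \text{False} \to \text{False} = \text{True}

\text{True}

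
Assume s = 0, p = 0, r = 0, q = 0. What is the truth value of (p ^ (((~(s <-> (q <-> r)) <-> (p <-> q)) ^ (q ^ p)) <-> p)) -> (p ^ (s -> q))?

1

q <-> r = 0 <-> 0 = 1
s <-> (q <-> r) = 0 <-> 1 = 0
~(s <-> (q <-> r)) = ~0 = 1
p <-> q = 0 <-> 0 = 1
~(s <-> (q <-> r)) <-> (p <-> q) = 1 <-> 1 = 1
q ^ p = 0 ^ 0 = 0
(~(s <-> (q <-> r)) <-> (p <-> q)) ^ (q ^ p) = 1 ^ 0 = 1
((~(s <-> (q <-> r)) <-> (p <-> q)) ^ (q ^ p)) <-> p = 1 <-> 0 = 0
p ^ (((~(s <-> (q <-> r)) <-> (p <-> q)) ^ (q ^ p)) <-> p) = 0 ^ 0 = 0
s -> q = 0 -> 0 = 1
p ^ (s -> q) = 0 ^ 1 = 1
(p ^ (((~(s <-> (q <-> r)) <-> (p <-> q)) ^ (q ^ p)) <-> p)) -> (p ^ (s -> q)) = 0 -> 1 = 1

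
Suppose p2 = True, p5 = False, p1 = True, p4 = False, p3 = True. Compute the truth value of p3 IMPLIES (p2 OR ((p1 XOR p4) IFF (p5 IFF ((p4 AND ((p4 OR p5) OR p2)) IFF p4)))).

p1 XOR p4 = True XOR False = True
p4 OR p5 = False OR False = False
(p4 OR p5) OR p2 = False OR True = True
p4 AND ((p4 OR p5) OR p2) = False AND True = False
(p4 AND ((p4 OR p5) OR p2)) IFF p4 = False IFF False = True
p5 IFF ((p4 AND ((p4 OR p5) OR p2)) IFF p4) = False IFF True = False
(p1 XOR p4) IFF (p5 IFF ((p4 AND ((p4 OR p5) OR p2)) IFF p4)) = True IFF False = False
p2 OR ((p1 XOR p4) IFF (p5 IFF ((p4 AND ((p4 OR p5) OR p2)) IFF p4))) = True OR False = True
p3 IMPLIES (p2 OR ((p1 XOR p4) IFF (p5 IFF ((p4 AND ((p4 OR p5) OR p2)) IFF p4)))) = True IMPLIES True = True

True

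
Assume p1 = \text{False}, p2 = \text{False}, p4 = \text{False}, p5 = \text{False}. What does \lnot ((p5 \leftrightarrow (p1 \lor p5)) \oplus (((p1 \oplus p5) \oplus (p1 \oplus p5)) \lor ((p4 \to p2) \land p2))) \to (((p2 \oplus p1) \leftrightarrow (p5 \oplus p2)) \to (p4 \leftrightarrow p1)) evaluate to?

\text{True}

Substituting p1=\text{False}, p2=\text{False}, p4=\text{False}, p5=\text{False}:
p1 \lor p5 = \text{False} \lor \text{False} = \text{False}
p5 \leftrightarrow (p1 \lor p5) = \text{False} \leftrightarrow \text{False} = \text{True}
p1 \oplus p5 = \text{False} \oplus \text{False} = \text{False}
p1 \oplus p5 = \text{False} \oplus \text{False} = \text{False}
(p1 \oplus p5) \oplus (p1 \oplus p5) = \text{False} \oplus \text{False} = \text{False}
p4 \to p2 = \text{False} \to \text{False} = \text{True}
(p4 \to p2) \land p2 = \text{True} \land \text{False} = \text{False}
((p1 \oplus p5) \oplus (p1 \oplus p5)) \lor ((p4 \to p2) \land p2) = \text{False} \lor \text{False} = \text{False}
(p5 \leftrightarrow (p1 \lor p5)) \oplus (((p1 \oplus p5) \oplus (p1 \oplus p5)) \lor ((p4 \to p2) \land p2)) = \text{True} \oplus \text{False} = \text{True}
\lnot ((p5 \leftrightarrow (p1 \lor p5)) \oplus (((p1 \oplus p5) \oplus (p1 \oplus p5)) \lor ((p4 \to p2) \land p2))) = \lnot \text{True} = \text{False}
p2 \oplus p1 = \text{False} \oplus \text{False} = \text{False}
p5 \oplus p2 = \text{False} \oplus \text{False} = \text{False}
(p2 \oplus p1) \leftrightarrow (p5 \oplus p2) = \text{False} \leftrightarrow \text{False} = \text{True}
p4 \leftrightarrow p1 = \text{False} \leftrightarrow \text{False} = \text{True}
((p2 \oplus p1) \leftrightarrow (p5 \oplus p2)) \to (p4 \leftrightarrow p1) = \text{True} \to \text{True} = \text{True}
\lnot ((p5 \leftrightarrow (p1 \lor p5)) \oplus (((p1 \oplus p5) \oplus (p1 \oplus p5)) \lor ((p4 \to p2) \land p2))) \to (((p2 \oplus p1) \leftrightarrow (p5 \oplus p2)) \to (p4 \leftrightarrow p1)) = \text{False} \to \text{True} = \text{True}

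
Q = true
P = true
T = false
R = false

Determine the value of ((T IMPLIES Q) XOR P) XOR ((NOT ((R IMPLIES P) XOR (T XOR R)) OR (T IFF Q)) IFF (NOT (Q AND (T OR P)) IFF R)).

T IMPLIES Q = false IMPLIES true = true
(T IMPLIES Q) XOR P = true XOR true = false
R IMPLIES P = false IMPLIES true = true
T XOR R = false XOR false = false
(R IMPLIES P) XOR (T XOR R) = true XOR false = true
NOT ((R IMPLIES P) XOR (T XOR R)) = NOT true = false
T IFF Q = false IFF true = false
NOT ((R IMPLIES P) XOR (T XOR R)) OR (T IFF Q) = false OR false = false
T OR P = false OR true = true
Q AND (T OR P) = true AND true = true
NOT (Q AND (T OR P)) = NOT true = false
NOT (Q AND (T OR P)) IFF R = false IFF false = true
(NOT ((R IMPLIES P) XOR (T XOR R)) OR (T IFF Q)) IFF (NOT (Q AND (T OR P)) IFF R) = false IFF true = false
((T IMPLIES Q) XOR P) XOR ((NOT ((R IMPLIES P) XOR (T XOR R)) OR (T IFF Q)) IFF (NOT (Q AND (T OR P)) IFF R)) = false XOR false = false

false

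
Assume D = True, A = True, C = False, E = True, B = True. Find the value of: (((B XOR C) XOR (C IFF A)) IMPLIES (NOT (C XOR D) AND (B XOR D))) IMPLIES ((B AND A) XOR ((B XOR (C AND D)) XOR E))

True

B XOR C = True XOR False = True
C IFF A = False IFF True = False
(B XOR C) XOR (C IFF A) = True XOR False = True
C XOR D = False XOR True = True
NOT (C XOR D) = NOT True = False
B XOR D = True XOR True = False
NOT (C XOR D) AND (B XOR D) = False AND False = False
((B XOR C) XOR (C IFF A)) IMPLIES (NOT (C XOR D) AND (B XOR D)) = True IMPLIES False = False
B AND A = True AND True = True
C AND D = False AND True = False
B XOR (C AND D) = True XOR False = True
(B XOR (C AND D)) XOR E = True XOR True = False
(B AND A) XOR ((B XOR (C AND D)) XOR E) = True XOR False = True
(((B XOR C) XOR (C IFF A)) IMPLIES (NOT (C XOR D) AND (B XOR D))) IMPLIES ((B AND A) XOR ((B XOR (C AND D)) XOR E)) = False IMPLIES True = True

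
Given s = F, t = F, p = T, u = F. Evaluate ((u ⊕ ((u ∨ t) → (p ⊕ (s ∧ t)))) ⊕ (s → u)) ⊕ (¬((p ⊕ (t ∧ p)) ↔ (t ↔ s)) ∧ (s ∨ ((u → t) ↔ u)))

F

u ∨ t = F ∨ F = F
s ∧ t = F ∧ F = F
p ⊕ (s ∧ t) = T ⊕ F = T
(u ∨ t) → (p ⊕ (s ∧ t)) = F → T = T
u ⊕ ((u ∨ t) → (p ⊕ (s ∧ t))) = F ⊕ T = T
s → u = F → F = T
(u ⊕ ((u ∨ t) → (p ⊕ (s ∧ t)))) ⊕ (s → u) = T ⊕ T = F
t ∧ p = F ∧ T = F
p ⊕ (t ∧ p) = T ⊕ F = T
t ↔ s = F ↔ F = T
(p ⊕ (t ∧ p)) ↔ (t ↔ s) = T ↔ T = T
¬((p ⊕ (t ∧ p)) ↔ (t ↔ s)) = ¬T = F
u → t = F → F = T
(u → t) ↔ u = T ↔ F = F
s ∨ ((u → t) ↔ u) = F ∨ F = F
¬((p ⊕ (t ∧ p)) ↔ (t ↔ s)) ∧ (s ∨ ((u → t) ↔ u)) = F ∧ F = F
((u ⊕ ((u ∨ t) → (p ⊕ (s ∧ t)))) ⊕ (s → u)) ⊕ (¬((p ⊕ (t ∧ p)) ↔ (t ↔ s)) ∧ (s ∨ ((u → t) ↔ u))) = F ⊕ F = F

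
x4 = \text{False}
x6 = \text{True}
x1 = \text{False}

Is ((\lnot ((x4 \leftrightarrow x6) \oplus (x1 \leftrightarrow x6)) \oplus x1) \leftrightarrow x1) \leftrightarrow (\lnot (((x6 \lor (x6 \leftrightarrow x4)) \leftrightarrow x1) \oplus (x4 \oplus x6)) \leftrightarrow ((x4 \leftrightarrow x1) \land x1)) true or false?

\text{False}

x4 \leftrightarrow x6 = \text{False} \leftrightarrow \text{True} = \text{False}
x1 \leftrightarrow x6 = \text{False} \leftrightarrow \text{True} = \text{False}
(x4 \leftrightarrow x6) \oplus (x1 \leftrightarrow x6) = \text{False} \oplus \text{False} = \text{False}
\lnot ((x4 \leftrightarrow x6) \oplus (x1 \leftrightarrow x6)) = \lnot \text{False} = \text{True}
\lnot ((x4 \leftrightarrow x6) \oplus (x1 \leftrightarrow x6)) \oplus x1 = \text{True} \oplus \text{False} = \text{True}
(\lnot ((x4 \leftrightarrow x6) \oplus (x1 \leftrightarrow x6)) \oplus x1) \leftrightarrow x1 = \text{True} \leftrightarrow \text{False} = \text{False}
x6 \leftrightarrow x4 = \text{True} \leftrightarrow \text{False} = \text{False}
x6 \lor (x6 \leftrightarrow x4) = \text{True} \lor \text{False} = \text{True}
(x6 \lor (x6 \leftrightarrow x4)) \leftrightarrow x1 = \text{True} \leftrightarrow \text{False} = \text{False}
x4 \oplus x6 = \text{False} \oplus \text{True} = \text{True}
((x6 \lor (x6 \leftrightarrow x4)) \leftrightarrow x1) \oplus (x4 \oplus x6) = \text{False} \oplus \text{True} = \text{True}
\lnot (((x6 \lor (x6 \leftrightarrow x4)) \leftrightarrow x1) \oplus (x4 \oplus x6)) = \lnot \text{True} = \text{False}
x4 \leftrightarrow x1 = \text{False} \leftrightarrow \text{False} = \text{True}
(x4 \leftrightarrow x1) \land x1 = \text{True} \land \text{False} = \text{False}
\lnot (((x6 \lor (x6 \leftrightarrow x4)) \leftrightarrow x1) \oplus (x4 \oplus x6)) \leftrightarrow ((x4 \leftrightarrow x1) \land x1) = \text{False} \leftrightarrow \text{False} = \text{True}
((\lnot ((x4 \leftrightarrow x6) \oplus (x1 \leftrightarrow x6)) \oplus x1) \leftrightarrow x1) \leftrightarrow (\lnot (((x6 \lor (x6 \leftrightarrow x4)) \leftrightarrow x1) \oplus (x4 \oplus x6)) \leftrightarrow ((x4 \leftrightarrow x1) \land x1)) = \text{False} \leftrightarrow \text{True} = \text{False}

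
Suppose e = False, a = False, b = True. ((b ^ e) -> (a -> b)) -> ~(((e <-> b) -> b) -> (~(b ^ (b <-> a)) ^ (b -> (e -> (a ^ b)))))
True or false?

False

b ^ e = True ^ False = True
a -> b = False -> True = True
(b ^ e) -> (a -> b) = True -> True = True
e <-> b = False <-> True = False
(e <-> b) -> b = False -> True = True
b <-> a = True <-> False = False
b ^ (b <-> a) = True ^ False = True
~(b ^ (b <-> a)) = ~True = False
a ^ b = False ^ True = True
e -> (a ^ b) = False -> True = True
b -> (e -> (a ^ b)) = True -> True = True
~(b ^ (b <-> a)) ^ (b -> (e -> (a ^ b))) = False ^ True = True
((e <-> b) -> b) -> (~(b ^ (b <-> a)) ^ (b -> (e -> (a ^ b)))) = True -> True = True
~(((e <-> b) -> b) -> (~(b ^ (b <-> a)) ^ (b -> (e -> (a ^ b))))) = ~True = False
((b ^ e) -> (a -> b)) -> ~(((e <-> b) -> b) -> (~(b ^ (b <-> a)) ^ (b -> (e -> (a ^ b))))) = True -> False = False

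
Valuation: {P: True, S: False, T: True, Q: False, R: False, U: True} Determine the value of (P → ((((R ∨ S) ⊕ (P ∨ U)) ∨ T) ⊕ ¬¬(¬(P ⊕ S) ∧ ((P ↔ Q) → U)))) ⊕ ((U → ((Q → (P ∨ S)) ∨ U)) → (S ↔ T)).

True

Substituting P=True, S=False, T=True, Q=False, R=False, U=True:
R ∨ S = False ∨ False = False
P ∨ U = True ∨ True = True
(R ∨ S) ⊕ (P ∨ U) = False ⊕ True = True
((R ∨ S) ⊕ (P ∨ U)) ∨ T = True ∨ True = True
P ⊕ S = True ⊕ False = True
¬(P ⊕ S) = ¬True = False
P ↔ Q = True ↔ False = False
(P ↔ Q) → U = False → True = True
¬(P ⊕ S) ∧ ((P ↔ Q) → U) = False ∧ True = False
¬(¬(P ⊕ S) ∧ ((P ↔ Q) → U)) = ¬False = True
¬¬(¬(P ⊕ S) ∧ ((P ↔ Q) → U)) = ¬True = False
(((R ∨ S) ⊕ (P ∨ U)) ∨ T) ⊕ ¬¬(¬(P ⊕ S) ∧ ((P ↔ Q) → U)) = True ⊕ False = True
P → ((((R ∨ S) ⊕ (P ∨ U)) ∨ T) ⊕ ¬¬(¬(P ⊕ S) ∧ ((P ↔ Q) → U))) = True → True = True
P ∨ S = True ∨ False = True
Q → (P ∨ S) = False → True = True
(Q → (P ∨ S)) ∨ U = True ∨ True = True
U → ((Q → (P ∨ S)) ∨ U) = True → True = True
S ↔ T = False ↔ True = False
(U → ((Q → (P ∨ S)) ∨ U)) → (S ↔ T) = True → False = False
(P → ((((R ∨ S) ⊕ (P ∨ U)) ∨ T) ⊕ ¬¬(¬(P ⊕ S) ∧ ((P ↔ Q) → U)))) ⊕ ((U → ((Q → (P ∨ S)) ∨ U)) → (S ↔ T)) = True ⊕ False = True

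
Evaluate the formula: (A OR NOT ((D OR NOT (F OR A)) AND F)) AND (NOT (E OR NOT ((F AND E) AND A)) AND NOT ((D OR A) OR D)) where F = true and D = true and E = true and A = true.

false

Substituting F=true, D=true, E=true, A=true:
F OR A = true OR true = true
NOT (F OR A) = NOT true = false
D OR NOT (F OR A) = true OR false = true
(D OR NOT (F OR A)) AND F = true AND true = true
NOT ((D OR NOT (F OR A)) AND F) = NOT true = false
A OR NOT ((D OR NOT (F OR A)) AND F) = true OR false = true
F AND E = true AND true = true
(F AND E) AND A = true AND true = true
NOT ((F AND E) AND A) = NOT true = false
E OR NOT ((F AND E) AND A) = true OR false = true
NOT (E OR NOT ((F AND E) AND A)) = NOT true = false
D OR A = true OR true = true
(D OR A) OR D = true OR true = true
NOT ((D OR A) OR D) = NOT true = false
NOT (E OR NOT ((F AND E) AND A)) AND NOT ((D OR A) OR D) = false AND false = false
(A OR NOT ((D OR NOT (F OR A)) AND F)) AND (NOT (E OR NOT ((F AND E) AND A)) AND NOT ((D OR A) OR D)) = true AND false = false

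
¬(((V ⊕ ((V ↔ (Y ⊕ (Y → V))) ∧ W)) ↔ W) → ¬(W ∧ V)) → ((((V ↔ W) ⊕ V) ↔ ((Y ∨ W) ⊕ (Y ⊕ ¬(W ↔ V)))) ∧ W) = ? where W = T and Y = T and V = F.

Y → V = T → F = F
Y ⊕ (Y → V) = T ⊕ F = T
V ↔ (Y ⊕ (Y → V)) = F ↔ T = F
(V ↔ (Y ⊕ (Y → V))) ∧ W = F ∧ T = F
V ⊕ ((V ↔ (Y ⊕ (Y → V))) ∧ W) = F ⊕ F = F
(V ⊕ ((V ↔ (Y ⊕ (Y → V))) ∧ W)) ↔ W = F ↔ T = F
W ∧ V = T ∧ F = F
¬(W ∧ V) = ¬F = T
((V ⊕ ((V ↔ (Y ⊕ (Y → V))) ∧ W)) ↔ W) → ¬(W ∧ V) = F → T = T
¬(((V ⊕ ((V ↔ (Y ⊕ (Y → V))) ∧ W)) ↔ W) → ¬(W ∧ V)) = ¬T = F
V ↔ W = F ↔ T = F
(V ↔ W) ⊕ V = F ⊕ F = F
Y ∨ W = T ∨ T = T
W ↔ V = T ↔ F = F
¬(W ↔ V) = ¬F = T
Y ⊕ ¬(W ↔ V) = T ⊕ T = F
(Y ∨ W) ⊕ (Y ⊕ ¬(W ↔ V)) = T ⊕ F = T
((V ↔ W) ⊕ V) ↔ ((Y ∨ W) ⊕ (Y ⊕ ¬(W ↔ V))) = F ↔ T = F
(((V ↔ W) ⊕ V) ↔ ((Y ∨ W) ⊕ (Y ⊕ ¬(W ↔ V)))) ∧ W = F ∧ T = F
¬(((V ⊕ ((V ↔ (Y ⊕ (Y → V))) ∧ W)) ↔ W) → ¬(W ∧ V)) → ((((V ↔ W) ⊕ V) ↔ ((Y ∨ W) ⊕ (Y ⊕ ¬(W ↔ V)))) ∧ W) = F → F = T

T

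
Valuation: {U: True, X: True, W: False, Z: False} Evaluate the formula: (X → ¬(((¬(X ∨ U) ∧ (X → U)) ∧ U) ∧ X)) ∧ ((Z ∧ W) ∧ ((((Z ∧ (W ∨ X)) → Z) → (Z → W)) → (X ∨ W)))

False

X ∨ U = True ∨ True = True
¬(X ∨ U) = ¬True = False
X → U = True → True = True
¬(X ∨ U) ∧ (X → U) = False ∧ True = False
(¬(X ∨ U) ∧ (X → U)) ∧ U = False ∧ True = False
((¬(X ∨ U) ∧ (X → U)) ∧ U) ∧ X = False ∧ True = False
¬(((¬(X ∨ U) ∧ (X → U)) ∧ U) ∧ X) = ¬False = True
X → ¬(((¬(X ∨ U) ∧ (X → U)) ∧ U) ∧ X) = True → True = True
Z ∧ W = False ∧ False = False
W ∨ X = False ∨ True = True
Z ∧ (W ∨ X) = False ∧ True = False
(Z ∧ (W ∨ X)) → Z = False → False = True
Z → W = False → False = True
((Z ∧ (W ∨ X)) → Z) → (Z → W) = True → True = True
X ∨ W = True ∨ False = True
(((Z ∧ (W ∨ X)) → Z) → (Z → W)) → (X ∨ W) = True → True = True
(Z ∧ W) ∧ ((((Z ∧ (W ∨ X)) → Z) → (Z → W)) → (X ∨ W)) = False ∧ True = False
(X → ¬(((¬(X ∨ U) ∧ (X → U)) ∧ U) ∧ X)) ∧ ((Z ∧ W) ∧ ((((Z ∧ (W ∨ X)) → Z) → (Z → W)) → (X ∨ W))) = True ∧ False = False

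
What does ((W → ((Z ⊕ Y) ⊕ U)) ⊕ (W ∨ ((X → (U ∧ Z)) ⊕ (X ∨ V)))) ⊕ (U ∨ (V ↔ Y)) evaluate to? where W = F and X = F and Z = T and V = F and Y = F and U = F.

Substituting W=F, X=F, Z=T, V=F, Y=F, U=F:
Z ⊕ Y = T ⊕ F = T
(Z ⊕ Y) ⊕ U = T ⊕ F = T
W → ((Z ⊕ Y) ⊕ U) = F → T = T
U ∧ Z = F ∧ T = F
X → (U ∧ Z) = F → F = T
X ∨ V = F ∨ F = F
(X → (U ∧ Z)) ⊕ (X ∨ V) = T ⊕ F = T
W ∨ ((X → (U ∧ Z)) ⊕ (X ∨ V)) = F ∨ T = T
(W → ((Z ⊕ Y) ⊕ U)) ⊕ (W ∨ ((X → (U ∧ Z)) ⊕ (X ∨ V))) = T ⊕ T = F
V ↔ Y = F ↔ F = T
U ∨ (V ↔ Y) = F ∨ T = T
((W → ((Z ⊕ Y) ⊕ U)) ⊕ (W ∨ ((X → (U ∧ Z)) ⊕ (X ∨ V)))) ⊕ (U ∨ (V ↔ Y)) = F ⊕ T = T

T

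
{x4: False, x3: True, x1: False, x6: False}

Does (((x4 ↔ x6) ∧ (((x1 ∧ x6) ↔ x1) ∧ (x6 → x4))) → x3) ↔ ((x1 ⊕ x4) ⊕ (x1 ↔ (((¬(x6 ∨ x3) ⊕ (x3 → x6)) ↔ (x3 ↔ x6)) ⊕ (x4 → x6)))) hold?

x4 ↔ x6 = False ↔ False = True
x1 ∧ x6 = False ∧ False = False
(x1 ∧ x6) ↔ x1 = False ↔ False = True
x6 → x4 = False → False = True
((x1 ∧ x6) ↔ x1) ∧ (x6 → x4) = True ∧ True = True
(x4 ↔ x6) ∧ (((x1 ∧ x6) ↔ x1) ∧ (x6 → x4)) = True ∧ True = True
((x4 ↔ x6) ∧ (((x1 ∧ x6) ↔ x1) ∧ (x6 → x4))) → x3 = True → True = True
x1 ⊕ x4 = False ⊕ False = False
x6 ∨ x3 = False ∨ True = True
¬(x6 ∨ x3) = ¬True = False
x3 → x6 = True → False = False
¬(x6 ∨ x3) ⊕ (x3 → x6) = False ⊕ False = False
x3 ↔ x6 = True ↔ False = False
(¬(x6 ∨ x3) ⊕ (x3 → x6)) ↔ (x3 ↔ x6) = False ↔ False = True
x4 → x6 = False → False = True
((¬(x6 ∨ x3) ⊕ (x3 → x6)) ↔ (x3 ↔ x6)) ⊕ (x4 → x6) = True ⊕ True = False
x1 ↔ (((¬(x6 ∨ x3) ⊕ (x3 → x6)) ↔ (x3 ↔ x6)) ⊕ (x4 → x6)) = False ↔ False = True
(x1 ⊕ x4) ⊕ (x1 ↔ (((¬(x6 ∨ x3) ⊕ (x3 → x6)) ↔ (x3 ↔ x6)) ⊕ (x4 → x6))) = False ⊕ True = True
(((x4 ↔ x6) ∧ (((x1 ∧ x6) ↔ x1) ∧ (x6 → x4))) → x3) ↔ ((x1 ⊕ x4) ⊕ (x1 ↔ (((¬(x6 ∨ x3) ⊕ (x3 → x6)) ↔ (x3 ↔ x6)) ⊕ (x4 → x6)))) = True ↔ True = True

True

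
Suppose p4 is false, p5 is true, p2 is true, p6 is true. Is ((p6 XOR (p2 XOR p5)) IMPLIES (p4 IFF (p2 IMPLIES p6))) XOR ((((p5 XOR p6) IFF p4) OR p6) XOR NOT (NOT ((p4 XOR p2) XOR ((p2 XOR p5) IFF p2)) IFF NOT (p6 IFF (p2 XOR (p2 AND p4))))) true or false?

p2 XOR p5 = true XOR true = false
p6 XOR (p2 XOR p5) = true XOR false = true
p2 IMPLIES p6 = true IMPLIES true = true
p4 IFF (p2 IMPLIES p6) = false IFF true = false
(p6 XOR (p2 XOR p5)) IMPLIES (p4 IFF (p2 IMPLIES p6)) = true IMPLIES false = false
p5 XOR p6 = true XOR true = false
(p5 XOR p6) IFF p4 = false IFF false = true
((p5 XOR p6) IFF p4) OR p6 = true OR true = true
p4 XOR p2 = false XOR true = true
p2 XOR p5 = true XOR true = false
(p2 XOR p5) IFF p2 = false IFF true = false
(p4 XOR p2) XOR ((p2 XOR p5) IFF p2) = true XOR false = true
NOT ((p4 XOR p2) XOR ((p2 XOR p5) IFF p2)) = NOT true = false
p2 AND p4 = true AND false = false
p2 XOR (p2 AND p4) = true XOR false = true
p6 IFF (p2 XOR (p2 AND p4)) = true IFF true = true
NOT (p6 IFF (p2 XOR (p2 AND p4))) = NOT true = false
NOT ((p4 XOR p2) XOR ((p2 XOR p5) IFF p2)) IFF NOT (p6 IFF (p2 XOR (p2 AND p4))) = false IFF false = true
NOT (NOT ((p4 XOR p2) XOR ((p2 XOR p5) IFF p2)) IFF NOT (p6 IFF (p2 XOR (p2 AND p4)))) = NOT true = false
(((p5 XOR p6) IFF p4) OR p6) XOR NOT (NOT ((p4 XOR p2) XOR ((p2 XOR p5) IFF p2)) IFF NOT (p6 IFF (p2 XOR (p2 AND p4)))) = true XOR false = true
((p6 XOR (p2 XOR p5)) IMPLIES (p4 IFF (p2 IMPLIES p6))) XOR ((((p5 XOR p6) IFF p4) OR p6) XOR NOT (NOT ((p4 XOR p2) XOR ((p2 XOR p5) IFF p2)) IFF NOT (p6 IFF (p2 XOR (p2 AND p4))))) = false XOR true = true

true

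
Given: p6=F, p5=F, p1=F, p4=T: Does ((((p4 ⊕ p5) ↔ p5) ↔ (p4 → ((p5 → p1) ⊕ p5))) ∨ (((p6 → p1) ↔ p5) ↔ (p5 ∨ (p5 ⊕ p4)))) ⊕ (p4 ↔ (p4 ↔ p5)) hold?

p4 ⊕ p5 = T ⊕ F = T
(p4 ⊕ p5) ↔ p5 = T ↔ F = F
p5 → p1 = F → F = T
(p5 → p1) ⊕ p5 = T ⊕ F = T
p4 → ((p5 → p1) ⊕ p5) = T → T = T
((p4 ⊕ p5) ↔ p5) ↔ (p4 → ((p5 → p1) ⊕ p5)) = F ↔ T = F
p6 → p1 = F → F = T
(p6 → p1) ↔ p5 = T ↔ F = F
p5 ⊕ p4 = F ⊕ T = T
p5 ∨ (p5 ⊕ p4) = F ∨ T = T
((p6 → p1) ↔ p5) ↔ (p5 ∨ (p5 ⊕ p4)) = F ↔ T = F
(((p4 ⊕ p5) ↔ p5) ↔ (p4 → ((p5 → p1) ⊕ p5))) ∨ (((p6 → p1) ↔ p5) ↔ (p5 ∨ (p5 ⊕ p4))) = F ∨ F = F
p4 ↔ p5 = T ↔ F = F
p4 ↔ (p4 ↔ p5) = T ↔ F = F
((((p4 ⊕ p5) ↔ p5) ↔ (p4 → ((p5 → p1) ⊕ p5))) ∨ (((p6 → p1) ↔ p5) ↔ (p5 ∨ (p5 ⊕ p4)))) ⊕ (p4 ↔ (p4 ↔ p5)) = F ⊕ F = F

F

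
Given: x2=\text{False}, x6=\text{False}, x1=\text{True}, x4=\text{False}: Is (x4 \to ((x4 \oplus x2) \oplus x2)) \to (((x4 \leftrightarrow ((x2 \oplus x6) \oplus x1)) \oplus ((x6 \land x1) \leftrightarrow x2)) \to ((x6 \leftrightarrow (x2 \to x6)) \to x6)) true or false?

\text{True}

x4 \oplus x2 = \text{False} \oplus \text{False} = \text{False}
(x4 \oplus x2) \oplus x2 = \text{False} \oplus \text{False} = \text{False}
x4 \to ((x4 \oplus x2) \oplus x2) = \text{False} \to \text{False} = \text{True}
x2 \oplus x6 = \text{False} \oplus \text{False} = \text{False}
(x2 \oplus x6) \oplus x1 = \text{False} \oplus \text{True} = \text{True}
x4 \leftrightarrow ((x2 \oplus x6) \oplus x1) = \text{False} \leftrightarrow \text{True} = \text{False}
x6 \land x1 = \text{False} \land \text{True} = \text{False}
(x6 \land x1) \leftrightarrow x2 = \text{False} \leftrightarrow \text{False} = \text{True}
(x4 \leftrightarrow ((x2 \oplus x6) \oplus x1)) \oplus ((x6 \land x1) \leftrightarrow x2) = \text{False} \oplus \text{True} = \text{True}
x2 \to x6 = \text{False} \to \text{False} = \text{True}
x6 \leftrightarrow (x2 \to x6) = \text{False} \leftrightarrow \text{True} = \text{False}
(x6 \leftrightarrow (x2 \to x6)) \to x6 = \text{False} \to \text{False} = \text{True}
((x4 \leftrightarrow ((x2 \oplus x6) \oplus x1)) \oplus ((x6 \land x1) \leftrightarrow x2)) \to ((x6 \leftrightarrow (x2 \to x6)) \to x6) = \text{True} \to \text{True} = \text{True}
(x4 \to ((x4 \oplus x2) \oplus x2)) \to (((x4 \leftrightarrow ((x2 \oplus x6) \oplus x1)) \oplus ((x6 \land x1) \leftrightarrow x2)) \to ((x6 \leftrightarrow (x2 \to x6)) \to x6)) = \text{True} \to \text{True} = \text{True}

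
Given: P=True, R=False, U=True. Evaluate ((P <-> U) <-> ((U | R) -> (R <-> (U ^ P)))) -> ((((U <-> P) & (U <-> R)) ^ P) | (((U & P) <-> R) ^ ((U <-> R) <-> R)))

P <-> U = True <-> True = True
U | R = True | False = True
U ^ P = True ^ True = False
R <-> (U ^ P) = False <-> False = True
(U | R) -> (R <-> (U ^ P)) = True -> True = True
(P <-> U) <-> ((U | R) -> (R <-> (U ^ P))) = True <-> True = True
U <-> P = True <-> True = True
U <-> R = True <-> False = False
(U <-> P) & (U <-> R) = True & False = False
((U <-> P) & (U <-> R)) ^ P = False ^ True = True
U & P = True & True = True
(U & P) <-> R = True <-> False = False
U <-> R = True <-> False = False
(U <-> R) <-> R = False <-> False = True
((U & P) <-> R) ^ ((U <-> R) <-> R) = False ^ True = True
(((U <-> P) & (U <-> R)) ^ P) | (((U & P) <-> R) ^ ((U <-> R) <-> R)) = True | True = True
((P <-> U) <-> ((U | R) -> (R <-> (U ^ P)))) -> ((((U <-> P) & (U <-> R)) ^ P) | (((U & P) <-> R) ^ ((U <-> R) <-> R))) = True -> True = True

True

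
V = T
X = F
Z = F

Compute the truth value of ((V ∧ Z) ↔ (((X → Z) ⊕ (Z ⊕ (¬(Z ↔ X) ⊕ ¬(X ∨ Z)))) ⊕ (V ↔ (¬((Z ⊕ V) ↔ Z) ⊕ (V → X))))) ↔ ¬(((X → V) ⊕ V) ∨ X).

V ∧ Z = T ∧ F = F
X → Z = F → F = T
Z ↔ X = F ↔ F = T
¬(Z ↔ X) = ¬T = F
X ∨ Z = F ∨ F = F
¬(X ∨ Z) = ¬F = T
¬(Z ↔ X) ⊕ ¬(X ∨ Z) = F ⊕ T = T
Z ⊕ (¬(Z ↔ X) ⊕ ¬(X ∨ Z)) = F ⊕ T = T
(X → Z) ⊕ (Z ⊕ (¬(Z ↔ X) ⊕ ¬(X ∨ Z))) = T ⊕ T = F
Z ⊕ V = F ⊕ T = T
(Z ⊕ V) ↔ Z = T ↔ F = F
¬((Z ⊕ V) ↔ Z) = ¬F = T
V → X = T → F = F
¬((Z ⊕ V) ↔ Z) ⊕ (V → X) = T ⊕ F = T
V ↔ (¬((Z ⊕ V) ↔ Z) ⊕ (V → X)) = T ↔ T = T
((X → Z) ⊕ (Z ⊕ (¬(Z ↔ X) ⊕ ¬(X ∨ Z)))) ⊕ (V ↔ (¬((Z ⊕ V) ↔ Z) ⊕ (V → X))) = F ⊕ T = T
(V ∧ Z) ↔ (((X → Z) ⊕ (Z ⊕ (¬(Z ↔ X) ⊕ ¬(X ∨ Z)))) ⊕ (V ↔ (¬((Z ⊕ V) ↔ Z) ⊕ (V → X)))) = F ↔ T = F
X → V = F → T = T
(X → V) ⊕ V = T ⊕ T = F
((X → V) ⊕ V) ∨ X = F ∨ F = F
¬(((X → V) ⊕ V) ∨ X) = ¬F = T
((V ∧ Z) ↔ (((X → Z) ⊕ (Z ⊕ (¬(Z ↔ X) ⊕ ¬(X ∨ Z)))) ⊕ (V ↔ (¬((Z ⊕ V) ↔ Z) ⊕ (V → X))))) ↔ ¬(((X → V) ⊕ V) ∨ X) = F ↔ T = F

F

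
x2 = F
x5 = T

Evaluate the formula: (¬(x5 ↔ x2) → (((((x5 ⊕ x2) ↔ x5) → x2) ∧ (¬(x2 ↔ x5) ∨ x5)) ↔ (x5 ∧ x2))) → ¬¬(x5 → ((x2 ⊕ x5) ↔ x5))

T

x5 ↔ x2 = T ↔ F = F
¬(x5 ↔ x2) = ¬F = T
x5 ⊕ x2 = T ⊕ F = T
(x5 ⊕ x2) ↔ x5 = T ↔ T = T
((x5 ⊕ x2) ↔ x5) → x2 = T → F = F
x2 ↔ x5 = F ↔ T = F
¬(x2 ↔ x5) = ¬F = T
¬(x2 ↔ x5) ∨ x5 = T ∨ T = T
(((x5 ⊕ x2) ↔ x5) → x2) ∧ (¬(x2 ↔ x5) ∨ x5) = F ∧ T = F
x5 ∧ x2 = T ∧ F = F
((((x5 ⊕ x2) ↔ x5) → x2) ∧ (¬(x2 ↔ x5) ∨ x5)) ↔ (x5 ∧ x2) = F ↔ F = T
¬(x5 ↔ x2) → (((((x5 ⊕ x2) ↔ x5) → x2) ∧ (¬(x2 ↔ x5) ∨ x5)) ↔ (x5 ∧ x2)) = T → T = T
x2 ⊕ x5 = F ⊕ T = T
(x2 ⊕ x5) ↔ x5 = T ↔ T = T
x5 → ((x2 ⊕ x5) ↔ x5) = T → T = T
¬(x5 → ((x2 ⊕ x5) ↔ x5)) = ¬T = F
¬¬(x5 → ((x2 ⊕ x5) ↔ x5)) = ¬F = T
(¬(x5 ↔ x2) → (((((x5 ⊕ x2) ↔ x5) → x2) ∧ (¬(x2 ↔ x5) ∨ x5)) ↔ (x5 ∧ x2))) → ¬¬(x5 → ((x2 ⊕ x5) ↔ x5)) = T → T = T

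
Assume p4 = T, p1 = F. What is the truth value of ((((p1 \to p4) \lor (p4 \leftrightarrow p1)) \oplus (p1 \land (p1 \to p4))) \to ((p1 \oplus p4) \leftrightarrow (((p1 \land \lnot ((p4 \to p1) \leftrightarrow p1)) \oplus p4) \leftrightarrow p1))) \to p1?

p1 \to p4 = F \to T = T
p4 \leftrightarrow p1 = T \leftrightarrow F = F
(p1 \to p4) \lor (p4 \leftrightarrow p1) = T \lor F = T
p1 \to p4 = F \to T = T
p1 \land (p1 \to p4) = F \land T = F
((p1 \to p4) \lor (p4 \leftrightarrow p1)) \oplus (p1 \land (p1 \to p4)) = T \oplus F = T
p1 \oplus p4 = F \oplus T = T
p4 \to p1 = T \to F = F
(p4 \to p1) \leftrightarrow p1 = F \leftrightarrow F = T
\lnot ((p4 \to p1) \leftrightarrow p1) = \lnot T = F
p1 \land \lnot ((p4 \to p1) \leftrightarrow p1) = F \land F = F
(p1 \land \lnot ((p4 \to p1) \leftrightarrow p1)) \oplus p4 = F \oplus T = T
((p1 \land \lnot ((p4 \to p1) \leftrightarrow p1)) \oplus p4) \leftrightarrow p1 = T \leftrightarrow F = F
(p1 \oplus p4) \leftrightarrow (((p1 \land \lnot ((p4 \to p1) \leftrightarrow p1)) \oplus p4) \leftrightarrow p1) = T \leftrightarrow F = F
(((p1 \to p4) \lor (p4 \leftrightarrow p1)) \oplus (p1 \land (p1 \to p4))) \to ((p1 \oplus p4) \leftrightarrow (((p1 \land \lnot ((p4 \to p1) \leftrightarrow p1)) \oplus p4) \leftrightarrow p1)) = T \to F = F
((((p1 \to p4) \lor (p4 \leftrightarrow p1)) \oplus (p1 \land (p1 \to p4))) \to ((p1 \oplus p4) \leftrightarrow (((p1 \land \lnot ((p4 \to p1) \leftrightarrow p1)) \oplus p4) \leftrightarrow p1))) \to p1 = F \to F = T

T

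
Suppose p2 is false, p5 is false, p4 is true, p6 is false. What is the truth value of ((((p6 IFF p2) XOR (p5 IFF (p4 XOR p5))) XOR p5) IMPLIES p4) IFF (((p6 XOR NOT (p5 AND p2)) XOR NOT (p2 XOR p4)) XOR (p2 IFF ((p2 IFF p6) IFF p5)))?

false

Substituting p2=false, p5=false, p4=true, p6=false:
p6 IFF p2 = false IFF false = true
p4 XOR p5 = true XOR false = true
p5 IFF (p4 XOR p5) = false IFF true = false
(p6 IFF p2) XOR (p5 IFF (p4 XOR p5)) = true XOR false = true
((p6 IFF p2) XOR (p5 IFF (p4 XOR p5))) XOR p5 = true XOR false = true
(((p6 IFF p2) XOR (p5 IFF (p4 XOR p5))) XOR p5) IMPLIES p4 = true IMPLIES true = true
p5 AND p2 = false AND false = false
NOT (p5 AND p2) = NOT false = true
p6 XOR NOT (p5 AND p2) = false XOR true = true
p2 XOR p4 = false XOR true = true
NOT (p2 XOR p4) = NOT true = false
(p6 XOR NOT (p5 AND p2)) XOR NOT (p2 XOR p4) = true XOR false = true
p2 IFF p6 = false IFF false = true
(p2 IFF p6) IFF p5 = true IFF false = false
p2 IFF ((p2 IFF p6) IFF p5) = false IFF false = true
((p6 XOR NOT (p5 AND p2)) XOR NOT (p2 XOR p4)) XOR (p2 IFF ((p2 IFF p6) IFF p5)) = true XOR true = false
((((p6 IFF p2) XOR (p5 IFF (p4 XOR p5))) XOR p5) IMPLIES p4) IFF (((p6 XOR NOT (p5 AND p2)) XOR NOT (p2 XOR p4)) XOR (p2 IFF ((p2 IFF p6) IFF p5))) = true IFF false = false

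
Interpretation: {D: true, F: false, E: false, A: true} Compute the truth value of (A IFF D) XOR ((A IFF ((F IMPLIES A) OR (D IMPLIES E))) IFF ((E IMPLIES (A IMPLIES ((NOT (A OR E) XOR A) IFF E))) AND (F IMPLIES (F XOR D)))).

false

A IFF D = true IFF true = true
F IMPLIES A = false IMPLIES true = true
D IMPLIES E = true IMPLIES false = false
(F IMPLIES A) OR (D IMPLIES E) = true OR false = true
A IFF ((F IMPLIES A) OR (D IMPLIES E)) = true IFF true = true
A OR E = true OR false = true
NOT (A OR E) = NOT true = false
NOT (A OR E) XOR A = false XOR true = true
(NOT (A OR E) XOR A) IFF E = true IFF false = false
A IMPLIES ((NOT (A OR E) XOR A) IFF E) = true IMPLIES false = false
E IMPLIES (A IMPLIES ((NOT (A OR E) XOR A) IFF E)) = false IMPLIES false = true
F XOR D = false XOR true = true
F IMPLIES (F XOR D) = false IMPLIES true = true
(E IMPLIES (A IMPLIES ((NOT (A OR E) XOR A) IFF E))) AND (F IMPLIES (F XOR D)) = true AND true = true
(A IFF ((F IMPLIES A) OR (D IMPLIES E))) IFF ((E IMPLIES (A IMPLIES ((NOT (A OR E) XOR A) IFF E))) AND (F IMPLIES (F XOR D))) = true IFF true = true
(A IFF D) XOR ((A IFF ((F IMPLIES A) OR (D IMPLIES E))) IFF ((E IMPLIES (A IMPLIES ((NOT (A OR E) XOR A) IFF E))) AND (F IMPLIES (F XOR D)))) = true XOR true = false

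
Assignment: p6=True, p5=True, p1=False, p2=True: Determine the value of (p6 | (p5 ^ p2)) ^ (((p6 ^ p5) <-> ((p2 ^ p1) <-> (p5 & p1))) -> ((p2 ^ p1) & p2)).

p5 ^ p2 = True ^ True = False
p6 | (p5 ^ p2) = True | False = True
p6 ^ p5 = True ^ True = False
p2 ^ p1 = True ^ False = True
p5 & p1 = True & False = False
(p2 ^ p1) <-> (p5 & p1) = True <-> False = False
(p6 ^ p5) <-> ((p2 ^ p1) <-> (p5 & p1)) = False <-> False = True
p2 ^ p1 = True ^ False = True
(p2 ^ p1) & p2 = True & True = True
((p6 ^ p5) <-> ((p2 ^ p1) <-> (p5 & p1))) -> ((p2 ^ p1) & p2) = True -> True = True
(p6 | (p5 ^ p2)) ^ (((p6 ^ p5) <-> ((p2 ^ p1) <-> (p5 & p1))) -> ((p2 ^ p1) & p2)) = True ^ True = False

False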